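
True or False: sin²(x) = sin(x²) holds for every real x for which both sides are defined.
False.

Claim: sin²(x) = sin(x²).
Test a specific point where both sides are defined: x = π/4.
LHS = sin²(x) ≈ 0.5000
RHS = sin(x²) ≈ 0.5785
Since 0.5000 ≠ 0.5785, the equation fails at this point, so it cannot hold for every real x for which both sides are defined.
sin²(x) means (sin x)², squaring the output; sin(x²) squares the input. These are different functions.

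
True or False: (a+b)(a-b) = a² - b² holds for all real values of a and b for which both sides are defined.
True.

Claim: (a+b)(a-b) = a² - b².
Reasoning: Expand: (a+b)(a-b) = a² - ab + ba - b² = a² - b² (the cross terms cancel).
So the two sides agree for all real values of a and b for which both sides are defined.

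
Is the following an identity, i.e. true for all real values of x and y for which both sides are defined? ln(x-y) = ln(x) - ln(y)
No, this is NOT an identity.

Claim: ln(x-y) = ln(x) - ln(y).
Test a specific point where both sides are defined: x = 5, y = 3.
LHS = ln(x-y) ≈ 0.6931
RHS = ln(x) - ln(y) ≈ 0.5108
Since 0.6931 ≠ 0.5108, the equation fails at this point, so it cannot hold for all real values of x and y for which both sides are defined.
ln(x) - ln(y) = ln(x/y), not ln(x-y).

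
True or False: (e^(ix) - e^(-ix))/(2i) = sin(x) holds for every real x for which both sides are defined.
Claim: (e^(ix) - e^(-ix))/(2i) = sin(x).
Reasoning: By Euler's formula e^(ix) = cos(x) + i·sin(x) and e^(-ix) = cos(x) - i·sin(x). Subtracting cancels the cosine terms: e^(ix) - e^(-ix) = 2i·sin(x); divide by 2i.
So the two sides agree for every real x for which both sides are defined.

Conclusion: True.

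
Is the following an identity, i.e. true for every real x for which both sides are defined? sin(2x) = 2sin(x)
Claim: sin(2x) = 2sin(x).
Test a specific point where both sides are defined: x = π/6.
LHS = sin(2x) ≈ 0.8660
RHS = 2sin(x) ≈ 1.0000
Since 0.8660 ≠ 1.0000, the equation fails at this point, so it cannot hold for every real x for which both sides are defined.
The correct double-angle formula is sin(2x) = 2sin(x)cos(x).

Conclusion: No, this is NOT an identity.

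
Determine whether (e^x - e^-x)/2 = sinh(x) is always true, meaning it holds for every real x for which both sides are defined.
Claim: (e^x - e^-x)/2 = sinh(x).
Reasoning: This is exactly the definition of the hyperbolic sine: sinh(x) := (e^x - e^-x)/2.
So the two sides agree for every real x for which both sides are defined.

Conclusion: Yes, this is an identity.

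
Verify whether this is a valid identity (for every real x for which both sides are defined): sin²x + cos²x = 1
Claim: sin²x + cos²x = 1.
Reasoning: The point (cos x, sin x) lies on the unit circle X² + Y² = 1, so cos²x + sin²x = 1 for every real x.
So the two sides agree for every real x for which both sides are defined.

Conclusion: Yes, this is an identity.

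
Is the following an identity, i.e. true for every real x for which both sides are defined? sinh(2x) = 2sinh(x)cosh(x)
Yes, this is an identity.

Claim: sinh(2x) = 2sinh(x)cosh(x).
Reasoning: 2sinh(x)cosh(x) = 2 · (e^x - e^-x)/2 · (e^x + e^-x)/2 = (e^(2x) - e^(-2x))/2 = sinh(2x).
So the two sides agree for every real x for which both sides are defined.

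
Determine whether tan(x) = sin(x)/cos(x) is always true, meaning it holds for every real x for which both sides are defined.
Claim: tan(x) = sin(x)/cos(x).
Reasoning: For an angle x whose terminal point on the unit circle is (cos x, sin x), tan(x) is defined as the ratio (second coordinate)/(first coordinate) = sin(x)/cos(x), wherever cos(x) ≠ 0.
So the two sides agree for every real x for which both sides are defined.

Conclusion: Yes, this is an identity.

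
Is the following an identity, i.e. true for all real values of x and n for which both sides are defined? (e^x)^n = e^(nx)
Claim: (e^x)^n = e^(nx).
Reasoning: e^x is a positive real number, and for a positive base B and real exponent n, B^n = e^(n·ln B). With B = e^x, ln B = x, so (e^x)^n = e^(n·x).
So the two sides agree for all real values of x and n for which both sides are defined.

Conclusion: Yes, this is an identity.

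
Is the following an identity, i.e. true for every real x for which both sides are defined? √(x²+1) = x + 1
No, this is NOT an identity.

Claim: √(x²+1) = x + 1.
Test a specific point where both sides are defined: x = -1.
LHS = √(x²+1) ≈ 1.4142
RHS = x + 1 ≈ 0.0000
Since 1.4142 ≠ 0.0000, the equation fails at this point, so it cannot hold for every real x for which both sides are defined.
(x+1)² = x² + 2x + 1 ≠ x² + 1 unless x = 0.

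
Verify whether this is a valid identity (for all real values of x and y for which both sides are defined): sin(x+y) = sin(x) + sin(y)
Claim: sin(x+y) = sin(x) + sin(y).
Test a specific point where both sides are defined: x = -π/2, y = -π/6.
LHS = sin(x+y) ≈ -0.8660
RHS = sin(x) + sin(y) ≈ -1.5000
Since -0.8660 ≠ -1.5000, the equation fails at this point, so it cannot hold for all real values of x and y for which both sides are defined.
The correct expansion is sin(x+y) = sin(x)cos(y) + cos(x)sin(y); sine is not additive.

Conclusion: No, this is NOT an identity.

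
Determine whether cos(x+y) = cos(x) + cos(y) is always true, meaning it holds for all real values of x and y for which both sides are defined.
No, this is NOT an identity.

Claim: cos(x+y) = cos(x) + cos(y).
Test a specific point where both sides are defined: x = -π/6, y = π/3.
LHS = cos(x+y) ≈ 0.8660
RHS = cos(x) + cos(y) ≈ 1.3660
Since 0.8660 ≠ 1.3660, the equation fails at this point, so it cannot hold for all real values of x and y for which both sides are defined.
The correct expansion is cos(x+y) = cos(x)cos(y) - sin(x)sin(y); cosine is not additive.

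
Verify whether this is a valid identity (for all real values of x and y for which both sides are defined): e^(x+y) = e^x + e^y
Claim: e^(x+y) = e^x + e^y.
Test a specific point where both sides are defined: x = 3/2, y = -2.
LHS = e^(x+y) ≈ 0.6065
RHS = e^x + e^y ≈ 4.6170
Since 0.6065 ≠ 4.6170, the equation fails at this point, so it cannot hold for all real values of x and y for which both sides are defined.
The correct rule is e^(x+y) = e^x · e^y (a product, not a sum).

Conclusion: No, this is NOT an identity.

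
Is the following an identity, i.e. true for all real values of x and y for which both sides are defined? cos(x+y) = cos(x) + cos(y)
Claim: cos(x+y) = cos(x) + cos(y).
Test a specific point where both sides are defined: x = π/3, y = π/4.
LHS = cos(x+y) ≈ -0.2588
RHS = cos(x) + cos(y) ≈ 1.2071
Since -0.2588 ≠ 1.2071, the equation fails at this point, so it cannot hold for all real values of x and y for which both sides are defined.
The correct expansion is cos(x+y) = cos(x)cos(y) - sin(x)sin(y); cosine is not additive.

Conclusion: No, this is NOT an identity.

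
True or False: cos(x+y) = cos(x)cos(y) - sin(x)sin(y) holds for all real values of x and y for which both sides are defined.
Claim: cos(x+y) = cos(x)cos(y) - sin(x)sin(y).
Reasoning: By Euler's formula e^(i(x+y)) = e^(ix)·e^(iy) = (cos x + i·sin x)(cos y + i·sin y). The real part of the left side is cos(x+y); the real part of the product is cos(x)cos(y) - sin(x)sin(y) (since i·i = -1).
So the two sides agree for all real values of x and y for which both sides are defined.

Conclusion: True.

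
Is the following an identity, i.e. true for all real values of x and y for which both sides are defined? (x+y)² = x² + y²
Claim: (x+y)² = x² + y².
Test a specific point where both sides are defined: x = 5, y = 2.
LHS = (x+y)² ≈ 49.0000
RHS = x² + y² ≈ 29.0000
Since 49.0000 ≠ 29.0000, the equation fails at this point, so it cannot hold for all real values of x and y for which both sides are defined.
The correct expansion is (x+y)² = x² + 2xy + y²; the cross term 2xy is missing.

Conclusion: No, this is NOT an identity.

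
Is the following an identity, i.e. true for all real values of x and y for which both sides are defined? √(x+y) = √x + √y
No, this is NOT an identity.

Claim: √(x+y) = √x + √y.
Test a specific point where both sides are defined: x = 3, y = 4.
LHS = √(x+y) ≈ 2.6458
RHS = √x + √y ≈ 3.7321
Since 2.6458 ≠ 3.7321, the equation fails at this point, so it cannot hold for all real values of x and y for which both sides are defined.
Squaring the right side gives x + 2√(xy) + y, not x + y.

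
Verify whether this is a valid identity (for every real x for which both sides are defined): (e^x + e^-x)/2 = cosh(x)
Yes, this is an identity.

Claim: (e^x + e^-x)/2 = cosh(x).
Reasoning: This is exactly the definition of the hyperbolic cosine: cosh(x) := (e^x + e^-x)/2.
So the two sides agree for every real x for which both sides are defined.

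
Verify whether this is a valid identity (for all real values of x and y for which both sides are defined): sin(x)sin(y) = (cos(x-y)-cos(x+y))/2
Yes, this is an identity.

Claim: sin(x)sin(y) = (cos(x-y)-cos(x+y))/2.
Reasoning: cos(x-y) = cos(x)cos(y) + sin(x)sin(y) and cos(x+y) = cos(x)cos(y) - sin(x)sin(y). Subtracting, cos(x-y) - cos(x+y) = 2sin(x)sin(y); divide by 2.
So the two sides agree for all real values of x and y for which both sides are defined.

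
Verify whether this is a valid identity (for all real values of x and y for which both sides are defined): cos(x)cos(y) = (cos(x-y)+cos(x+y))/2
Yes, this is an identity.

Claim: cos(x)cos(y) = (cos(x-y)+cos(x+y))/2.
Reasoning: cos(x-y) = cos(x)cos(y) + sin(x)sin(y) and cos(x+y) = cos(x)cos(y) - sin(x)sin(y). Adding, cos(x-y) + cos(x+y) = 2cos(x)cos(y); divide by 2.
So the two sides agree for all real values of x and y for which both sides are defined.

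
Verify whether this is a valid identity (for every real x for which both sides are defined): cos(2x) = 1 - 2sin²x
Yes, this is an identity.

Claim: cos(2x) = 1 - 2sin²x.
Reasoning: cos(2x) = cos²x - sin²x. Replace cos²x by 1 - sin²x: (1 - sin²x) - sin²x = 1 - 2sin²x.
So the two sides agree for every real x for which both sides are defined.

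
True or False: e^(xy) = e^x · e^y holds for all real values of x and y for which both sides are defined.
Claim: e^(xy) = e^x · e^y.
Test a specific point where both sides are defined: x = 1, y = 5.
LHS = e^(xy) ≈ 148.4132
RHS = e^x · e^y ≈ 403.4288
Since 148.4132 ≠ 403.4288, the equation fails at this point, so it cannot hold for all real values of x and y for which both sides are defined.
e^x · e^y = e^(x+y), not e^(xy).

Conclusion: False.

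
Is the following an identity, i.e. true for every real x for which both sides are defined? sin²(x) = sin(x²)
No, this is NOT an identity.

Claim: sin²(x) = sin(x²).
Test a specific point where both sides are defined: x = π/6.
LHS = sin²(x) ≈ 0.2500
RHS = sin(x²) ≈ 0.2707
Since 0.2500 ≠ 0.2707, the equation fails at this point, so it cannot hold for every real x for which both sides are defined.
sin²(x) means (sin x)², squaring the output; sin(x²) squares the input. These are different functions.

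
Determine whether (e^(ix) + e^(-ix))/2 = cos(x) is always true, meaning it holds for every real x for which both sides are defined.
Yes, this is an identity.

Claim: (e^(ix) + e^(-ix))/2 = cos(x).
Reasoning: By Euler's formula e^(ix) = cos(x) + i·sin(x) and e^(-ix) = cos(x) - i·sin(x). Adding cancels the sine terms: e^(ix) + e^(-ix) = 2cos(x); divide by 2.
So the two sides agree for every real x for which both sides are defined.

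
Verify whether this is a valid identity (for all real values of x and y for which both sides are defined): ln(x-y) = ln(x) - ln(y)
No, this is NOT an identity.

Claim: ln(x-y) = ln(x) - ln(y).
Test a specific point where both sides are defined: x = 5, y = 4.
LHS = ln(x-y) ≈ 0.0000
RHS = ln(x) - ln(y) ≈ 0.2231
Since 0.0000 ≠ 0.2231, the equation fails at this point, so it cannot hold for all real values of x and y for which both sides are defined.
ln(x) - ln(y) = ln(x/y), not ln(x-y).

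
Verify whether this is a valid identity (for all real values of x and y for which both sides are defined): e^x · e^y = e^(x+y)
Claim: e^x · e^y = e^(x+y).
Reasoning: This is the law of exponents for a common base: multiplying powers adds exponents. E.g. from the series, (Σ x^j/j!)(Σ y^k/k!) = Σ_m (Σ_{j+k=m} x^j y^k/(j!k!)) = Σ_m (x+y)^m/m! by the binomial theorem.
So the two sides agree for all real values of x and y for which both sides are defined.

Conclusion: Yes, this is an identity.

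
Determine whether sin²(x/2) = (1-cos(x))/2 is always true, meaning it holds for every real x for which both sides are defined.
Claim: sin²(x/2) = (1-cos(x))/2.
Reasoning: Use cos(2θ) = 1 - 2sin²θ with θ = x/2: cos(x) = 1 - 2sin²(x/2). Solving for sin²(x/2) gives (1 - cos(x))/2.
So the two sides agree for every real x for which both sides are defined.

Conclusion: Yes, this is an identity.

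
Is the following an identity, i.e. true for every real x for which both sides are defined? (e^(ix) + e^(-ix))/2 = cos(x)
Yes, this is an identity.

Claim: (e^(ix) + e^(-ix))/2 = cos(x).
Reasoning: By Euler's formula e^(ix) = cos(x) + i·sin(x) and e^(-ix) = cos(x) - i·sin(x). Adding cancels the sine terms: e^(ix) + e^(-ix) = 2cos(x); divide by 2.
So the two sides agree for every real x for which both sides are defined.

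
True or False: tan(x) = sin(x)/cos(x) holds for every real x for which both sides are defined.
True.

Claim: tan(x) = sin(x)/cos(x).
Reasoning: For an angle x whose terminal point on the unit circle is (cos x, sin x), tan(x) is defined as the ratio (second coordinate)/(first coordinate) = sin(x)/cos(x), wherever cos(x) ≠ 0.
So the two sides agree for every real x for which both sides are defined.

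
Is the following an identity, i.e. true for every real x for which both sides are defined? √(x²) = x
Claim: √(x²) = x.
Test a specific point where both sides are defined: x = -1.
LHS = √(x²) ≈ 1.0000
RHS = x ≈ -1.0000
Since 1.0000 ≠ -1.0000, the equation fails at this point, so it cannot hold for every real x for which both sides are defined.
√(x²) = |x|, which differs from x whenever x < 0 (both sides are defined for every real x).

Conclusion: No, this is NOT an identity.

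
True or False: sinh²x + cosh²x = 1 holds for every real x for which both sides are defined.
Claim: sinh²x + cosh²x = 1.
Test a specific point where both sides are defined: x = -1.
LHS = sinh²x + cosh²x ≈ 3.7622
RHS = 1 ≈ 1.0000
Since 3.7622 ≠ 1.0000, the equation fails at this point, so it cannot hold for every real x for which both sides are defined.
The correct hyperbolic identity is cosh²x - sinh²x = 1 (a difference); the sum sinh²x + cosh²x equals cosh(2x).

Conclusion: False.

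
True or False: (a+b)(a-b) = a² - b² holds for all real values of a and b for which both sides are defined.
Claim: (a+b)(a-b) = a² - b².
Reasoning: Expand: (a+b)(a-b) = a² - ab + ba - b² = a² - b² (the cross terms cancel).
So the two sides agree for all real values of a and b for which both sides are defined.

Conclusion: True.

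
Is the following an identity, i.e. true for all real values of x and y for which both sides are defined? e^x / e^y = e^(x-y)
Yes, this is an identity.

Claim: e^x / e^y = e^(x-y).
Reasoning: 1/e^y = e^(-y), so e^x / e^y = e^x · e^(-y) = e^(x + (-y)) = e^(x-y) by the product rule for exponents.
So the two sides agree for all real values of x and y for which both sides are defined.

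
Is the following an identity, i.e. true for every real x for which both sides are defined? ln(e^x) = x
Yes, this is an identity.

Claim: ln(e^x) = x.
Reasoning: ln is the inverse of the exponential: ln(e^x) asks for the exponent p with e^p = e^x, and since e^p is one-to-one that exponent is p = x.
So the two sides agree for every real x for which both sides are defined.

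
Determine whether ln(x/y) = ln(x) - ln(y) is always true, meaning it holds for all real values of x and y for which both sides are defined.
Claim: ln(x/y) = ln(x) - ln(y).
Reasoning: Both sides are simultaneously defined only when x, y > 0. Write x = e^p, y = e^q. Then x/y = e^(p-q), so ln(x/y) = p - q = ln(x) - ln(y).
So the two sides agree for all real values of x and y for which both sides are defined.

Conclusion: Yes, this is an identity.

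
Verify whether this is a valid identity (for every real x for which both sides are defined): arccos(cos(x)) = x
No, this is NOT an identity.

Claim: arccos(cos(x)) = x.
Test a specific point where both sides are defined: x = -π/4.
LHS = arccos(cos(x)) ≈ 0.7854
RHS = x ≈ -0.7854
Since 0.7854 ≠ -0.7854, the equation fails at this point, so it cannot hold for every real x for which both sides are defined.
arccos only returns values in [0, π], so arccos(cos(x)) = x holds only for x in that interval, not for all real x.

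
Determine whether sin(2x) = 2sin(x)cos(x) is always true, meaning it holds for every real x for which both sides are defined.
Yes, this is an identity.

Claim: sin(2x) = 2sin(x)cos(x).
Reasoning: Put y = x in the addition formula sin(x+y) = sin(x)cos(y) + cos(x)sin(y): sin(2x) = sin(x)cos(x) + cos(x)sin(x) = 2sin(x)cos(x).
So the two sides agree for every real x for which both sides are defined.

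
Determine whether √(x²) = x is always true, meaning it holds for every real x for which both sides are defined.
Claim: √(x²) = x.
Test a specific point where both sides are defined: x = -2.
LHS = √(x²) ≈ 2.0000
RHS = x ≈ -2.0000
Since 2.0000 ≠ -2.0000, the equation fails at this point, so it cannot hold for every real x for which both sides are defined.
√(x²) = |x|, which differs from x whenever x < 0 (both sides are defined for every real x).

Conclusion: No, this is NOT an identity.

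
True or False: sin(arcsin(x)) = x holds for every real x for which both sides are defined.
Claim: sin(arcsin(x)) = x.
Reasoning: For -1 ≤ x ≤ 1 (where arcsin is defined), arcsin(x) is by definition an angle whose sine equals x. Taking the sine of that angle returns x. (Note the other order, arcsin(sin x) = x, is NOT an identity.)
So the two sides agree for every real x for which both sides are defined.

Conclusion: True.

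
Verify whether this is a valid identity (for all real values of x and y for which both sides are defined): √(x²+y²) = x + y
No, this is NOT an identity.

Claim: √(x²+y²) = x + y.
Test a specific point where both sides are defined: x = 4, y = -3.
LHS = √(x²+y²) ≈ 5.0000
RHS = x + y ≈ 1.0000
Since 5.0000 ≠ 1.0000, the equation fails at this point, so it cannot hold for all real values of x and y for which both sides are defined.
(x+y)² = x² + 2xy + y², not x² + y², so the square root does not split this way.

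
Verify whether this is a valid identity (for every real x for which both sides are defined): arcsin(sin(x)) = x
No, this is NOT an identity.

Claim: arcsin(sin(x)) = x.
Test a specific point where both sides are defined: x = 3π/4.
LHS = arcsin(sin(x)) ≈ 0.7854
RHS = x ≈ 2.3562
Since 0.7854 ≠ 2.3562, the equation fails at this point, so it cannot hold for every real x for which both sides are defined.
arcsin only returns values in [-π/2, π/2], so arcsin(sin(x)) = x holds only for x in that interval, not for all real x.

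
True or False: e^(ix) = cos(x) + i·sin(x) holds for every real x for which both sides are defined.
Claim: e^(ix) = cos(x) + i·sin(x).
Reasoning: Euler's formula. Expand e^(ix) = Σ (ix)^k / k!. Since i² = -1, the even-k terms are Σ (-1)^m x^(2m)/(2m)! = cos(x) and the odd-k terms are i · Σ (-1)^m x^(2m+1)/(2m+1)! = i·sin(x).
So the two sides agree for every real x for which both sides are defined.

Conclusion: True.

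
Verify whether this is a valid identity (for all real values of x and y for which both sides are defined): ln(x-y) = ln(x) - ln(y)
Claim: ln(x-y) = ln(x) - ln(y).
Test a specific point where both sides are defined: x = 3/2, y = 1/2.
LHS = ln(x-y) ≈ 0.0000
RHS = ln(x) - ln(y) ≈ 1.0986
Since 0.0000 ≠ 1.0986, the equation fails at this point, so it cannot hold for all real values of x and y for which both sides are defined.
ln(x) - ln(y) = ln(x/y), not ln(x-y).

Conclusion: No, this is NOT an identity.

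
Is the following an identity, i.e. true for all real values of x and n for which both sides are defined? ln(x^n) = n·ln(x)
Yes, this is an identity.

Claim: ln(x^n) = n·ln(x).
Reasoning: The right side requires x > 0. For x > 0, x^n = (e^(ln x))^n = e^(n·ln x), so taking ln of both sides gives ln(x^n) = n·ln(x).
So the two sides agree for all real values of x and n for which both sides are defined.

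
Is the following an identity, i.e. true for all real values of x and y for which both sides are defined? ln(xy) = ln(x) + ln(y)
Claim: ln(xy) = ln(x) + ln(y).
Reasoning: Both sides are simultaneously defined only when x, y > 0. Write x = e^p, y = e^q (p = ln x, q = ln y). Then xy = e^p · e^q = e^(p+q), so ln(xy) = p + q = ln(x) + ln(y).
So the two sides agree for all real values of x and y for which both sides are defined.

Conclusion: Yes, this is an identity.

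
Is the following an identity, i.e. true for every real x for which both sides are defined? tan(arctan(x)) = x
Yes, this is an identity.

Claim: tan(arctan(x)) = x.
Reasoning: For every real x, arctan(x) is by definition the angle in (-π/2, π/2) whose tangent equals x. Taking the tangent of that angle returns x.
So the two sides agree for every real x for which both sides are defined.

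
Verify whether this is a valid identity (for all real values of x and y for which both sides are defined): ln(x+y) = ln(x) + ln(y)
No, this is NOT an identity.

Claim: ln(x+y) = ln(x) + ln(y).
Test a specific point where both sides are defined: x = 3, y = 1.
LHS = ln(x+y) ≈ 1.3863
RHS = ln(x) + ln(y) ≈ 1.0986
Since 1.3863 ≠ 1.0986, the equation fails at this point, so it cannot hold for all real values of x and y for which both sides are defined.
ln(x) + ln(y) = ln(xy), not ln(x+y).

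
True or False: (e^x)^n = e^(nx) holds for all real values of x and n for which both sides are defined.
Claim: (e^x)^n = e^(nx).
Reasoning: e^x is a positive real number, and for a positive base B and real exponent n, B^n = e^(n·ln B). With B = e^x, ln B = x, so (e^x)^n = e^(n·x).
So the two sides agree for all real values of x and n for which both sides are defined.

Conclusion: True.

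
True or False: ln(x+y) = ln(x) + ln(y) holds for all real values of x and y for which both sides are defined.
Claim: ln(x+y) = ln(x) + ln(y).
Test a specific point where both sides are defined: x = 4, y = 3.
LHS = ln(x+y) ≈ 1.9459
RHS = ln(x) + ln(y) ≈ 2.4849
Since 1.9459 ≠ 2.4849, the equation fails at this point, so it cannot hold for all real values of x and y for which both sides are defined.
ln(x) + ln(y) = ln(xy), not ln(x+y).

Conclusion: False.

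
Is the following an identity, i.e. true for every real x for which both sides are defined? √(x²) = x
No, this is NOT an identity.

Claim: √(x²) = x.
Test a specific point where both sides are defined: x = -2.
LHS = √(x²) ≈ 2.0000
RHS = x ≈ -2.0000
Since 2.0000 ≠ -2.0000, the equation fails at this point, so it cannot hold for every real x for which both sides are defined.
√(x²) = |x|, which differs from x whenever x < 0 (both sides are defined for every real x).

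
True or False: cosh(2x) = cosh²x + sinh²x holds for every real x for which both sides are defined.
True.

Claim: cosh(2x) = cosh²x + sinh²x.
Reasoning: cosh²x = (e^(2x) + 2 + e^(-2x))/4 and sinh²x = (e^(2x) - 2 + e^(-2x))/4. Adding gives (2e^(2x) + 2e^(-2x))/4 = (e^(2x) + e^(-2x))/2 = cosh(2x).
So the two sides agree for every real x for which both sides are defined.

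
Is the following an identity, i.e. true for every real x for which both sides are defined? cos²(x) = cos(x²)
Claim: cos²(x) = cos(x²).
Test a specific point where both sides are defined: x = π/2.
LHS = cos²(x) ≈ 0.0000
RHS = cos(x²) ≈ -0.7812
Since 0.0000 ≠ -0.7812, the equation fails at this point, so it cannot hold for every real x for which both sides are defined.
cos²(x) means (cos x)², squaring the output; cos(x²) squares the input. These are different functions.

Conclusion: No, this is NOT an identity.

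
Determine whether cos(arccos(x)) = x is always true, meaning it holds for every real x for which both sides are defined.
Yes, this is an identity.

Claim: cos(arccos(x)) = x.
Reasoning: For -1 ≤ x ≤ 1 (where arccos is defined), arccos(x) is by definition an angle whose cosine equals x. Taking the cosine of that angle returns x. (Note the other order, arccos(cos x) = x, is NOT an identity.)
So the two sides agree for every real x for which both sides are defined.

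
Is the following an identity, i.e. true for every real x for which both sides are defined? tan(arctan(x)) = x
Yes, this is an identity.

Claim: tan(arctan(x)) = x.
Reasoning: For every real x, arctan(x) is by definition the angle in (-π/2, π/2) whose tangent equals x. Taking the tangent of that angle returns x.
So the two sides agree for every real x for which both sides are defined.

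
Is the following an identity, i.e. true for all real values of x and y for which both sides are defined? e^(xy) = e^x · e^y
No, this is NOT an identity.

Claim: e^(xy) = e^x · e^y.
Test a specific point where both sides are defined: x = 5, y = 1/2.
LHS = e^(xy) ≈ 12.1825
RHS = e^x · e^y ≈ 244.6919
Since 12.1825 ≠ 244.6919, the equation fails at this point, so it cannot hold for all real values of x and y for which both sides are defined.
e^x · e^y = e^(x+y), not e^(xy).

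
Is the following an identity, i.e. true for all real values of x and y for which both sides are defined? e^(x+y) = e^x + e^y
No, this is NOT an identity.

Claim: e^(x+y) = e^x + e^y.
Test a specific point where both sides are defined: x = 4, y = 4.
LHS = e^(x+y) ≈ 2980.9580
RHS = e^x + e^y ≈ 109.1963
Since 2980.9580 ≠ 109.1963, the equation fails at this point, so it cannot hold for all real values of x and y for which both sides are defined.
The correct rule is e^(x+y) = e^x · e^y (a product, not a sum).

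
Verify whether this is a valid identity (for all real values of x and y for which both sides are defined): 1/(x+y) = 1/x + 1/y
No, this is NOT an identity.

Claim: 1/(x+y) = 1/x + 1/y.
Test a specific point where both sides are defined: x = 1/2, y = 1.
LHS = 1/(x+y) ≈ 0.6667
RHS = 1/x + 1/y ≈ 3.0000
Since 0.6667 ≠ 3.0000, the equation fails at this point, so it cannot hold for all real values of x and y for which both sides are defined.
1/x + 1/y = (x+y)/(xy), which is not 1/(x+y).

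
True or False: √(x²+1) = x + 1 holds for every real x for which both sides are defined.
Claim: √(x²+1) = x + 1.
Test a specific point where both sides are defined: x = -2.
LHS = √(x²+1) ≈ 2.2361
RHS = x + 1 ≈ -1.0000
Since 2.2361 ≠ -1.0000, the equation fails at this point, so it cannot hold for every real x for which both sides are defined.
(x+1)² = x² + 2x + 1 ≠ x² + 1 unless x = 0.

Conclusion: False.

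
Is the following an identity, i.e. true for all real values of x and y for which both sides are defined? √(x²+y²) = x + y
Claim: √(x²+y²) = x + y.
Test a specific point where both sides are defined: x = -1, y = -3.
LHS = √(x²+y²) ≈ 3.1623
RHS = x + y ≈ -4.0000
Since 3.1623 ≠ -4.0000, the equation fails at this point, so it cannot hold for all real values of x and y for which both sides are defined.
(x+y)² = x² + 2xy + y², not x² + y², so the square root does not split this way.

Conclusion: No, this is NOT an identity.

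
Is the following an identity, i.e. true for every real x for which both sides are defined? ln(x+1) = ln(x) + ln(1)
Claim: ln(x+1) = ln(x) + ln(1).
Test a specific point where both sides are defined: x = 4.
LHS = ln(x+1) ≈ 1.6094
RHS = ln(x) + ln(1) ≈ 1.3863
Since 1.6094 ≠ 1.3863, the equation fails at this point, so it cannot hold for every real x for which both sides are defined.
ln(1) = 0, so the right side is just ln(x), which differs from ln(x+1).

Conclusion: No, this is NOT an identity.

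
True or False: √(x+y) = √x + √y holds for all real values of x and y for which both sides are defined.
Claim: √(x+y) = √x + √y.
Test a specific point where both sides are defined: x = 3, y = 3.
LHS = √(x+y) ≈ 2.4495
RHS = √x + √y ≈ 3.4641
Since 2.4495 ≠ 3.4641, the equation fails at this point, so it cannot hold for all real values of x and y for which both sides are defined.
Squaring the right side gives x + 2√(xy) + y, not x + y.

Conclusion: False.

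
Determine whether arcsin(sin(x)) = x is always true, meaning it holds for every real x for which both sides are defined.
Claim: arcsin(sin(x)) = x.
Test a specific point where both sides are defined: x = π.
LHS = arcsin(sin(x)) ≈ 0.0000
RHS = x ≈ 3.1416
Since 0.0000 ≠ 3.1416, the equation fails at this point, so it cannot hold for every real x for which both sides are defined.
arcsin only returns values in [-π/2, π/2], so arcsin(sin(x)) = x holds only for x in that interval, not for all real x.

Conclusion: No, this is NOT an identity.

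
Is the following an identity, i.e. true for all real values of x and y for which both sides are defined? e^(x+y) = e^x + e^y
Claim: e^(x+y) = e^x + e^y.
Test a specific point where both sides are defined: x = -1, y = -2.
LHS = e^(x+y) ≈ 0.0498
RHS = e^x + e^y ≈ 0.5032
Since 0.0498 ≠ 0.5032, the equation fails at this point, so it cannot hold for all real values of x and y for which both sides are defined.
The correct rule is e^(x+y) = e^x · e^y (a product, not a sum).

Conclusion: No, this is NOT an identity.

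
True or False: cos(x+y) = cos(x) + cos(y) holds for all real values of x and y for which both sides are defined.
False.

Claim: cos(x+y) = cos(x) + cos(y).
Test a specific point where both sides are defined: x = -π/6, y = 3π/4.
LHS = cos(x+y) ≈ -0.2588
RHS = cos(x) + cos(y) ≈ 0.1589
Since -0.2588 ≠ 0.1589, the equation fails at this point, so it cannot hold for all real values of x and y for which both sides are defined.
The correct expansion is cos(x+y) = cos(x)cos(y) - sin(x)sin(y); cosine is not additive.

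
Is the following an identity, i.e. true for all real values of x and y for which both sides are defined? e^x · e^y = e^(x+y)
Yes, this is an identity.

Claim: e^x · e^y = e^(x+y).
Reasoning: This is the law of exponents for a common base: multiplying powers adds exponents. E.g. from the series, (Σ x^j/j!)(Σ y^k/k!) = Σ_m (Σ_{j+k=m} x^j y^k/(j!k!)) = Σ_m (x+y)^m/m! by the binomial theorem.
So the two sides agree for all real values of x and y for which both sides are defined.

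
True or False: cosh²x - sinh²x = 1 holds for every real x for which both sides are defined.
True.

Claim: cosh²x - sinh²x = 1.
Reasoning: With cosh(x) = (e^x + e^-x)/2 and sinh(x) = (e^x - e^-x)/2: cosh²x = (e^(2x) + 2 + e^(-2x))/4 and sinh²x = (e^(2x) - 2 + e^(-2x))/4. Subtracting leaves 4/4 = 1.
So the two sides agree for every real x for which both sides are defined.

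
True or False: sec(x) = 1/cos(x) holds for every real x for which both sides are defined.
Claim: sec(x) = 1/cos(x).
Reasoning: sec(x) is by definition the reciprocal of cos(x), wherever cos(x) ≠ 0.
So the two sides agree for every real x for which both sides are defined.

Conclusion: True.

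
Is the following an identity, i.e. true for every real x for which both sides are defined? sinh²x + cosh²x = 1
Claim: sinh²x + cosh²x = 1.
Test a specific point where both sides are defined: x = -2.
LHS = sinh²x + cosh²x ≈ 27.3082
RHS = 1 ≈ 1.0000
Since 27.3082 ≠ 1.0000, the equation fails at this point, so it cannot hold for every real x for which both sides are defined.
The correct hyperbolic identity is cosh²x - sinh²x = 1 (a difference); the sum sinh²x + cosh²x equals cosh(2x).

Conclusion: No, this is NOT an identity.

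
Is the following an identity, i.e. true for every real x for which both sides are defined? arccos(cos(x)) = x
No, this is NOT an identity.

Claim: arccos(cos(x)) = x.
Test a specific point where both sides are defined: x = -π/6.
LHS = arccos(cos(x)) ≈ 0.5236
RHS = x ≈ -0.5236
Since 0.5236 ≠ -0.5236, the equation fails at this point, so it cannot hold for every real x for which both sides are defined.
arccos only returns values in [0, π], so arccos(cos(x)) = x holds only for x in that interval, not for all real x.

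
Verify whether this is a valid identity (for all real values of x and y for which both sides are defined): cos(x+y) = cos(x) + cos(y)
No, this is NOT an identity.

Claim: cos(x+y) = cos(x) + cos(y).
Test a specific point where both sides are defined: x = -π/4, y = π.
LHS = cos(x+y) ≈ -0.7071
RHS = cos(x) + cos(y) ≈ -0.2929
Since -0.7071 ≠ -0.2929, the equation fails at this point, so it cannot hold for all real values of x and y for which both sides are defined.
The correct expansion is cos(x+y) = cos(x)cos(y) - sin(x)sin(y); cosine is not additive.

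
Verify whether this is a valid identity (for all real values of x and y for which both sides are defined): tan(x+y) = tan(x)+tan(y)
Claim: tan(x+y) = tan(x)+tan(y).
Test a specific point where both sides are defined: x = π/3, y = 3π/4.
LHS = tan(x+y) ≈ 0.2679
RHS = tan(x)+tan(y) ≈ 0.7321
Since 0.2679 ≠ 0.7321, the equation fails at this point, so it cannot hold for all real values of x and y for which both sides are defined.
The correct formula is tan(x+y) = (tan(x) + tan(y))/(1 - tan(x)tan(y)).

Conclusion: No, this is NOT an identity.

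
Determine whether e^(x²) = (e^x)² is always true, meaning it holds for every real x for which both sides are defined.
No, this is NOT an identity.

Claim: e^(x²) = (e^x)².
Test a specific point where both sides are defined: x = -3.
LHS = e^(x²) ≈ 8103.0839
RHS = (e^x)² ≈ 0.0025
Since 8103.0839 ≠ 0.0025, the equation fails at this point, so it cannot hold for every real x for which both sides are defined.
(e^x)² = e^(2x), and 2x ≠ x² in general.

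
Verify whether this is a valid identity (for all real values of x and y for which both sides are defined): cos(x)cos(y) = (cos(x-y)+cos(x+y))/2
Claim: cos(x)cos(y) = (cos(x-y)+cos(x+y))/2.
Reasoning: cos(x-y) = cos(x)cos(y) + sin(x)sin(y) and cos(x+y) = cos(x)cos(y) - sin(x)sin(y). Adding, cos(x-y) + cos(x+y) = 2cos(x)cos(y); divide by 2.
So the two sides agree for all real values of x and y for which both sides are defined.

Conclusion: Yes, this is an identity.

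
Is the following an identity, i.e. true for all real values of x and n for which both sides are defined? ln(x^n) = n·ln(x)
Yes, this is an identity.

Claim: ln(x^n) = n·ln(x).
Reasoning: The right side requires x > 0. For x > 0, x^n = (e^(ln x))^n = e^(n·ln x), so taking ln of both sides gives ln(x^n) = n·ln(x).
So the two sides agree for all real values of x and n for which both sides are defined.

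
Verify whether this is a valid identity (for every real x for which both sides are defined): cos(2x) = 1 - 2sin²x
Claim: cos(2x) = 1 - 2sin²x.
Reasoning: cos(2x) = cos²x - sin²x. Replace cos²x by 1 - sin²x: (1 - sin²x) - sin²x = 1 - 2sin²x.
So the two sides agree for every real x for which both sides are defined.

Conclusion: Yes, this is an identity.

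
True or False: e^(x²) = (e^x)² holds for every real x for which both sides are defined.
Claim: e^(x²) = (e^x)².
Test a specific point where both sides are defined: x = -1.
LHS = e^(x²) ≈ 2.7183
RHS = (e^x)² ≈ 0.1353
Since 2.7183 ≠ 0.1353, the equation fails at this point, so it cannot hold for every real x for which both sides are defined.
(e^x)² = e^(2x), and 2x ≠ x² in general.

Conclusion: False.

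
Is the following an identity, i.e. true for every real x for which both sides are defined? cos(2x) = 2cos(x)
No, this is NOT an identity.

Claim: cos(2x) = 2cos(x).
Test a specific point where both sides are defined: x = π.
LHS = cos(2x) ≈ 1.0000
RHS = 2cos(x) ≈ -2.0000
Since 1.0000 ≠ -2.0000, the equation fails at this point, so it cannot hold for every real x for which both sides are defined.
The correct double-angle formula is cos(2x) = cos²x - sin²x.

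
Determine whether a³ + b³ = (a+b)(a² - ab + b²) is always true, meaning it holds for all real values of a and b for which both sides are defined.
Yes, this is an identity.

Claim: a³ + b³ = (a+b)(a² - ab + b²).
Reasoning: Expand the right side: (a+b)(a² - ab + b²) = a³ - a²b + ab² + a²b - ab² + b³ = a³ + b³ (the middle terms cancel in pairs).
So the two sides agree for all real values of a and b for which both sides are defined.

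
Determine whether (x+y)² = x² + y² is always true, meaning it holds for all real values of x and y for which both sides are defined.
No, this is NOT an identity.

Claim: (x+y)² = x² + y².
Test a specific point where both sides are defined: x = 1, y = 1/2.
LHS = (x+y)² ≈ 2.2500
RHS = x² + y² ≈ 1.2500
Since 2.2500 ≠ 1.2500, the equation fails at this point, so it cannot hold for all real values of x and y for which both sides are defined.
The correct expansion is (x+y)² = x² + 2xy + y²; the cross term 2xy is missing.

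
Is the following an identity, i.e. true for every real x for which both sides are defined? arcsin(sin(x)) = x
Claim: arcsin(sin(x)) = x.
Test a specific point where both sides are defined: x = 3π/4.
LHS = arcsin(sin(x)) ≈ 0.7854
RHS = x ≈ 2.3562
Since 0.7854 ≠ 2.3562, the equation fails at this point, so it cannot hold for every real x for which both sides are defined.
arcsin only returns values in [-π/2, π/2], so arcsin(sin(x)) = x holds only for x in that interval, not for all real x.

Conclusion: No, this is NOT an identity.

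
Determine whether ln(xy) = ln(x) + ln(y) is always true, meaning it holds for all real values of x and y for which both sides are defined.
Yes, this is an identity.

Claim: ln(xy) = ln(x) + ln(y).
Reasoning: Both sides are simultaneously defined only when x, y > 0. Write x = e^p, y = e^q (p = ln x, q = ln y). Then xy = e^p · e^q = e^(p+q), so ln(xy) = p + q = ln(x) + ln(y).
So the two sides agree for all real values of x and y for which both sides are defined.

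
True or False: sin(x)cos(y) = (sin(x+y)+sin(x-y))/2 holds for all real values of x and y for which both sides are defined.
True.

Claim: sin(x)cos(y) = (sin(x+y)+sin(x-y))/2.
Reasoning: sin(x+y) = sin(x)cos(y) + cos(x)sin(y) and sin(x-y) = sin(x)cos(y) - cos(x)sin(y). Adding, sin(x+y) + sin(x-y) = 2sin(x)cos(y); divide by 2.
So the two sides agree for all real values of x and y for which both sides are defined.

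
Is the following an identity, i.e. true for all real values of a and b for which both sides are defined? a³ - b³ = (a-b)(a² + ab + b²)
Yes, this is an identity.

Claim: a³ - b³ = (a-b)(a² + ab + b²).
Reasoning: Expand the right side: (a-b)(a² + ab + b²) = a³ + a²b + ab² - a²b - ab² - b³ = a³ - b³ (the middle terms cancel in pairs).
So the two sides agree for all real values of a and b for which both sides are defined.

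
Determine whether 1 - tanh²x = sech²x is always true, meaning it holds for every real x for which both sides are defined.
Yes, this is an identity.

Claim: 1 - tanh²x = sech²x.
Reasoning: Divide cosh²x - sinh²x = 1 through by cosh²x (never zero): 1 - tanh²x = 1/cosh²x = sech²x.
So the two sides agree for every real x for which both sides are defined.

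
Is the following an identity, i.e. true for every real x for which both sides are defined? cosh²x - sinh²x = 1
Yes, this is an identity.

Claim: cosh²x - sinh²x = 1.
Reasoning: With cosh(x) = (e^x + e^-x)/2 and sinh(x) = (e^x - e^-x)/2: cosh²x = (e^(2x) + 2 + e^(-2x))/4 and sinh²x = (e^(2x) - 2 + e^(-2x))/4. Subtracting leaves 4/4 = 1.
So the two sides agree for every real x for which both sides are defined.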